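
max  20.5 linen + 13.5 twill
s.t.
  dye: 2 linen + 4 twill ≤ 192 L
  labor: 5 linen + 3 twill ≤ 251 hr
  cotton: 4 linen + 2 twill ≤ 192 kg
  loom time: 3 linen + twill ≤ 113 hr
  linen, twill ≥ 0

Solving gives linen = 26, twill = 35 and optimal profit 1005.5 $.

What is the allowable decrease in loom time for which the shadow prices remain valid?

65

Binding constraints: dye, loom time. The basis is B = [[2,4],[3,1]] with det -10.
Per unit decrease in loom time, x* moves by d = (-0.4, 0.2).
The basis stays optimal until linen reaches 0; allowable decrease = 65 hr.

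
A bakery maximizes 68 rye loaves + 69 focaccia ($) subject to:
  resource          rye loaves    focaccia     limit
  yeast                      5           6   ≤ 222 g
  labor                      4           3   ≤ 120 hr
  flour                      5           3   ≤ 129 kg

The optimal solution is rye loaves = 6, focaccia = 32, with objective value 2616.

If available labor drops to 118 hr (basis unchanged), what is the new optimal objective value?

2602

At the optimum: yeast uses 222 of 222 (binding); labor uses 120 of 120 (binding); flour uses 126 of 129 (slack = 3).
By complementary slackness, y = 0 for the non-binding constraint.
Dual feasibility on the basic columns requires 5·y_yeast + 4·y_labor = 68, 6·y_yeast + 3·y_labor = 69.
→ y_yeast = 8 and y_labor = 7.
Δz = y_labor·Δb = 7 × (-2) = -14, so new z* = 2616 − 14 = 2602.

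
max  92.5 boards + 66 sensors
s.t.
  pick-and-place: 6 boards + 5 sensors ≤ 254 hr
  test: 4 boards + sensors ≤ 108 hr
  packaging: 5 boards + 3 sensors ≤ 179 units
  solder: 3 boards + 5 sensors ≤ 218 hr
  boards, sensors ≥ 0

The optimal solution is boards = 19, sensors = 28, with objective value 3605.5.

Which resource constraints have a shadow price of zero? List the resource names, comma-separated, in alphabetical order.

solder, test

pick-and-place: 254/254 (binding)
test: 104/108 (slack 4)
packaging: 179/179 (binding)
solder: 197/218 (slack 21)
By complementary slackness, a constraint with positive slack has shadow price 0 → solder, test.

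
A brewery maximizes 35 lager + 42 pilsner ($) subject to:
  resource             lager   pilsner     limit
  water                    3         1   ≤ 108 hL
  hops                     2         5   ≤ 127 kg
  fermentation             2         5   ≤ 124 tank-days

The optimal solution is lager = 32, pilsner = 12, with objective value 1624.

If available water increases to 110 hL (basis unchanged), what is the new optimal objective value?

At the optimum: water uses 108 of 108 (binding); hops uses 124 of 127 (slack = 3); fermentation uses 124 of 124 (binding).
Since hops is not tight, its dual is 0.
The binding rows give the dual system: 3·y_water + 2·y_fermentation = 35 and 1·y_water + 5·y_fermentation = 42.
Solving: y_water = 7, y_fermentation = 7.
Δz = y_water·Δb = 7 × (2) = 14, so new z* = 1624 + 14 = 1638.

1638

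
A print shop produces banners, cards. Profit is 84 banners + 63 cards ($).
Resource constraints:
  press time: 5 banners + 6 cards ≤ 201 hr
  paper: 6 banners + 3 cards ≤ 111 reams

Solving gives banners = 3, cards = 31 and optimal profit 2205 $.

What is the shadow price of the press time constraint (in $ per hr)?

6

Both press time and paper are binding at x*.
Dual feasibility on the basic columns requires 5·y_press time + 6·y_paper = 84, 6·y_press time + 3·y_paper = 63.
This yields shadow prices y_press time = 6, y_paper = 9.
Shadow price of press time = 6.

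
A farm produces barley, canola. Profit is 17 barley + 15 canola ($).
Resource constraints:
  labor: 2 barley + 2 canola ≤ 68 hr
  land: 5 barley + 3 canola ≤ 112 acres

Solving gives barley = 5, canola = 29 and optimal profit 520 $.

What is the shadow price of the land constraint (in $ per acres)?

1

At the optimum: labor uses 68 of 68 (binding); land uses 112 of 112 (binding).
From A_Bᵀ y = c: 2·y_labor + 5·y_land = 17; 2·y_labor + 3·y_land = 15.
This yields shadow prices y_labor = 6, y_land = 1.
Shadow price of land = 1.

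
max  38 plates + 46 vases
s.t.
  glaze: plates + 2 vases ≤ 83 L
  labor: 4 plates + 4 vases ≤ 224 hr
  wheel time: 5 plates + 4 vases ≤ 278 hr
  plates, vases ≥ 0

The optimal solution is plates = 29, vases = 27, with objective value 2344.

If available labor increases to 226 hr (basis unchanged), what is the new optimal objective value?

Binding: glaze and labor. Non-binding: wheel time (25 unused).
By complementary slackness, y = 0 for the non-binding constraint.
The binding rows give the dual system: 1·y_glaze + 4·y_labor = 38 and 2·y_glaze + 4·y_labor = 46.
Solving: y_glaze = 8, y_labor = 7.5.
Δz = y_labor·Δb = 7.5 × (2) = 15, so new z* = 2344 + 15 = 2359.

2359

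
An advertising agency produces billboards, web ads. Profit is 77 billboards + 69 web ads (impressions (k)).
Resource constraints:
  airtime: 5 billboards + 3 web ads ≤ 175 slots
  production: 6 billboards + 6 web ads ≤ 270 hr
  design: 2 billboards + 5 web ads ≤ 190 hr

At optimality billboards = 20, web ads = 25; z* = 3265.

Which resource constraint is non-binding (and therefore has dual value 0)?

design

airtime: 175/175 (binding)
production: 270/270 (binding)
design: 165/190 (slack 25)
By complementary slackness, a constraint with positive slack has shadow price 0 → design.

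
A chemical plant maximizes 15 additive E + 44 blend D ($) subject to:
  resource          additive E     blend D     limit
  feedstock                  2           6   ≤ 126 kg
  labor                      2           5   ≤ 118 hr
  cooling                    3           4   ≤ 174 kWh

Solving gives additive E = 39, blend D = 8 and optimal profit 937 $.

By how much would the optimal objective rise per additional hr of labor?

1

Check each constraint at x*: feedstock 126/126 (tight); labor 118/118 (tight); cooling 149/174 (slack 25).
Slack constraints have shadow price 0 (complementary slackness).
The binding rows give the dual system: 2·y_feedstock + 2·y_labor = 15 and 6·y_feedstock + 5·y_labor = 44.
This yields shadow prices y_feedstock = 6.5, y_labor = 1.
Shadow price of labor = 1.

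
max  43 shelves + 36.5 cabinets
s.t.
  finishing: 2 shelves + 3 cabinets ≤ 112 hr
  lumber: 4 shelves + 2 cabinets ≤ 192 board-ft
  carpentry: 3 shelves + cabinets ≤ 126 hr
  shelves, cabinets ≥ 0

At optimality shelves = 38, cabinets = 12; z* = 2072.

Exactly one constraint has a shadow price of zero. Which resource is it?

lumber

finishing: 112/112 (binding)
lumber: 176/192 (slack 16)
carpentry: 126/126 (binding)
By complementary slackness, a constraint with positive slack has shadow price 0 → lumber.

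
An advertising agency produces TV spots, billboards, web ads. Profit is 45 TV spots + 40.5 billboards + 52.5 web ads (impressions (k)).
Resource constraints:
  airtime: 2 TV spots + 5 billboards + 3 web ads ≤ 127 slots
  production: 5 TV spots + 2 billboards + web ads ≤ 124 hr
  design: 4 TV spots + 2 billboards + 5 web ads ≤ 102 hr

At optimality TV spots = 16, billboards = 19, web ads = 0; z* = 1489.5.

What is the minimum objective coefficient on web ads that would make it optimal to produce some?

Check each constraint at x*: airtime 127/127 (tight); production 118/124 (slack 6); design 102/102 (tight).
By complementary slackness, y = 0 for the non-binding constraint.
The binding rows give the dual system: 2·y_airtime + 4·y_design = 45 and 5·y_airtime + 2·y_design = 40.5.
→ y_airtime = 4.5 and y_design = 9.
web ads enters the basis when its profit ≥ yᵀa₃ = 4.5·3 + 9·5 = 58.5.

58.5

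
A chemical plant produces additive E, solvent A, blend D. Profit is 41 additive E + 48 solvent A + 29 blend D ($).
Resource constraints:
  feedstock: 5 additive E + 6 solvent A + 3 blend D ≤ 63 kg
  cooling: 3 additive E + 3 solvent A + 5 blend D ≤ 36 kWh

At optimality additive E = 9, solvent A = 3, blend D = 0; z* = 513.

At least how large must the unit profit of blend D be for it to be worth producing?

At the optimum: feedstock uses 63 of 63 (binding); cooling uses 36 of 36 (binding).
The binding rows give the dual system: 5·y_feedstock + 3·y_cooling = 41 and 6·y_feedstock + 3·y_cooling = 48.
→ y_feedstock = 7 and y_cooling = 2.
blend D enters the basis when its profit ≥ yᵀa₃ = 7·3 + 2·5 = 31.

31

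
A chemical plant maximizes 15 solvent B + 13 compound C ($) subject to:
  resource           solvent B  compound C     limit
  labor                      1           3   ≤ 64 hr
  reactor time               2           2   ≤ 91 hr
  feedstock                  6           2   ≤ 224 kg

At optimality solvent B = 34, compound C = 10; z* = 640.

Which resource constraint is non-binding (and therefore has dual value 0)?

reactor time

labor: 64/64 (binding)
reactor time: 88/91 (slack 3)
feedstock: 224/224 (binding)
By complementary slackness, a constraint with positive slack has shadow price 0 → reactor time.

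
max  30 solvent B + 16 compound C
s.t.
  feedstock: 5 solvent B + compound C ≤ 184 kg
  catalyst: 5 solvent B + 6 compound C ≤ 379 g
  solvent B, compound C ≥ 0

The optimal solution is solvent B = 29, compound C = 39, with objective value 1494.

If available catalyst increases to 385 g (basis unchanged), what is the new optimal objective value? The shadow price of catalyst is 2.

Δb = 6, so new z* = 1494 + (2)·(6) = 1494 + 12 = 1506.

1506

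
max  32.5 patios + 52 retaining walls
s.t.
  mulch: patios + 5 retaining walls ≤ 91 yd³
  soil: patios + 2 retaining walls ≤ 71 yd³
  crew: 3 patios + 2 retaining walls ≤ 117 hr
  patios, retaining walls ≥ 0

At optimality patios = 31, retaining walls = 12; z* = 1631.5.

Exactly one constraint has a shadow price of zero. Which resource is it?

mulch: 91/91 (binding)
soil: 55/71 (slack 16)
crew: 117/117 (binding)
By complementary slackness, a constraint with positive slack has shadow price 0 → soil.

soil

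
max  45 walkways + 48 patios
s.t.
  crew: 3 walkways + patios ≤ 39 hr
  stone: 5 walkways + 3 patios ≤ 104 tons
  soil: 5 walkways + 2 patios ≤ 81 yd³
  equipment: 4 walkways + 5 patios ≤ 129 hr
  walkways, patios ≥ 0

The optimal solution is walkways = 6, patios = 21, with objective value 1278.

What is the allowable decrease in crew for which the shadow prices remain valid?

Binding constraints: crew, equipment. The basis is B = [[3,1],[4,5]] with det 11.
Per unit decrease in crew, x* moves by d = (-0.4545, 0.3636).
The basis stays optimal until walkways reaches 0; allowable decrease = 13.2 hr.

13.2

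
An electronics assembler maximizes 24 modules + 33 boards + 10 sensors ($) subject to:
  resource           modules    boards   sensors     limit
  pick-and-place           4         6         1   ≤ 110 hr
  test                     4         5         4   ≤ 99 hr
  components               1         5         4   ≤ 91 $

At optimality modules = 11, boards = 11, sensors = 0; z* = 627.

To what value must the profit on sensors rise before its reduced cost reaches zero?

At the optimum: pick-and-place uses 110 of 110 (binding); test uses 99 of 99 (binding); components uses 66 of 91 (slack = 25).
Since components is not tight, its dual is 0.
From A_Bᵀ y = c: 4·y_pick-and-place + 4·y_test = 24; 6·y_pick-and-place + 5·y_test = 33.
→ y_pick-and-place = 3 and y_test = 3.
sensors enters the basis when its profit ≥ yᵀa₃ = 3·1 + 3·4 = 15.

15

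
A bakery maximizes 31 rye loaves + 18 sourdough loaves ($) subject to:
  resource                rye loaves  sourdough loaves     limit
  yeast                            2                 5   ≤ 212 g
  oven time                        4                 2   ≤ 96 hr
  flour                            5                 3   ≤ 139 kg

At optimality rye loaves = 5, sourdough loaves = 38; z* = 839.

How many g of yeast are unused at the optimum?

yeast used = 2·5 + 5·38 = 200; slack = 212 − 200 = 12.

12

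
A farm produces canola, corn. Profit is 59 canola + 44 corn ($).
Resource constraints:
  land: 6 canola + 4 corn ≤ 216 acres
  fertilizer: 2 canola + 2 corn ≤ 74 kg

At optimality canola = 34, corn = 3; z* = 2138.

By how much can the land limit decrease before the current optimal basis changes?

68

Binding constraints: land, fertilizer. The basis is B = [[6,4],[2,2]] with det 4.
Per unit decrease in land, x* moves by d = (-0.5, 0.5).
The basis stays optimal until canola reaches 0; allowable decrease = 68 acres.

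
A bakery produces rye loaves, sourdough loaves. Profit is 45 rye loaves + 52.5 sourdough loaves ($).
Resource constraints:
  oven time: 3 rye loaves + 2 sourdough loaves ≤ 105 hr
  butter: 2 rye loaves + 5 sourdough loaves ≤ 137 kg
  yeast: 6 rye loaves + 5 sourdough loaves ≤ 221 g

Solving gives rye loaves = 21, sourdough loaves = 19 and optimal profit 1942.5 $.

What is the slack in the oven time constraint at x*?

4

oven time used = 3·21 + 2·19 = 101; slack = 105 − 101 = 4.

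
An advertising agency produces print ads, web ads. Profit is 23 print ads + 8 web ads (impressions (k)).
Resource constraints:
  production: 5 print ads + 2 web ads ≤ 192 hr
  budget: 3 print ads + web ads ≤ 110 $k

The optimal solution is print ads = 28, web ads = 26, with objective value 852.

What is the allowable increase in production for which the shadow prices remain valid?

28

Binding constraints: production, budget. The basis is B = [[5,2],[3,1]] with det -1.
Per unit increase in production, x* moves by d = (-1, 3).
The basis stays optimal until print ads reaches 0; allowable increase = 28 hr.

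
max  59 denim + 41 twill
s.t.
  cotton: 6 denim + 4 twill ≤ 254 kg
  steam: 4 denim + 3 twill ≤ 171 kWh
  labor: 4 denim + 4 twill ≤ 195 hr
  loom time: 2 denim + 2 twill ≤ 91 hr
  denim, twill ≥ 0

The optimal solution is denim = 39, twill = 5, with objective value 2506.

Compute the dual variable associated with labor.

0

At the optimum: cotton uses 254 of 254 (binding); steam uses 171 of 171 (binding); labor uses 176 of 195 (slack = 19); loom time uses 88 of 91 (slack = 3).
Slack constraints have shadow price 0 (complementary slackness).
Dual feasibility on the basic columns requires 6·y_cotton + 4·y_steam = 59, 4·y_cotton + 3·y_steam = 41.
Solving: y_cotton = 6.5, y_steam = 5.
Shadow price of labor = 0.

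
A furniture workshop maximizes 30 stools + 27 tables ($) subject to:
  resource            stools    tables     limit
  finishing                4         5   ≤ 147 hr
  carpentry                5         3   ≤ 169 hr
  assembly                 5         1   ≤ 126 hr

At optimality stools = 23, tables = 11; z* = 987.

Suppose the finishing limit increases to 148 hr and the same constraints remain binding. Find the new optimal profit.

992

Check each constraint at x*: finishing 147/147 (tight); carpentry 148/169 (slack 21); assembly 126/126 (tight).
Slack constraints have shadow price 0 (complementary slackness).
From A_Bᵀ y = c: 4·y_finishing + 5·y_assembly = 30; 5·y_finishing + 1·y_assembly = 27.
→ y_finishing = 5 and y_assembly = 2.
Δz = y_finishing·Δb = 5 × (1) = 5, so new z* = 987 + 5 = 992.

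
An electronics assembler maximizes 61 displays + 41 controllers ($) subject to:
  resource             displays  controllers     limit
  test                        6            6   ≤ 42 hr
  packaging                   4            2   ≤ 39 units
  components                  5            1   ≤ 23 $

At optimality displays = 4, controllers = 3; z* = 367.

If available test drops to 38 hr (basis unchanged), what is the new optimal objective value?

343

Binding: test and components. Non-binding: packaging (17 unused).
Slack constraints have shadow price 0 (complementary slackness).
Dual feasibility on the basic columns requires 6·y_test + 5·y_components = 61, 6·y_test + 1·y_components = 41.
Solving: y_test = 6, y_components = 5.
Δz = y_test·Δb = 6 × (-4) = -24, so new z* = 367 − 24 = 343.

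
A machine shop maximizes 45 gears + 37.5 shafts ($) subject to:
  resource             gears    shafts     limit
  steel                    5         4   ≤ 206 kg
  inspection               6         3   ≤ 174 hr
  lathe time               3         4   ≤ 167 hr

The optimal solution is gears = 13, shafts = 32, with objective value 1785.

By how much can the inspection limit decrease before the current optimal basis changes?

48.75

Binding constraints: inspection, lathe time. The basis is B = [[6,3],[3,4]] with det 15.
Per unit decrease in inspection, x* moves by d = (-0.2667, 0.2).
The basis stays optimal until gears reaches 0; allowable decrease = 48.75 hr.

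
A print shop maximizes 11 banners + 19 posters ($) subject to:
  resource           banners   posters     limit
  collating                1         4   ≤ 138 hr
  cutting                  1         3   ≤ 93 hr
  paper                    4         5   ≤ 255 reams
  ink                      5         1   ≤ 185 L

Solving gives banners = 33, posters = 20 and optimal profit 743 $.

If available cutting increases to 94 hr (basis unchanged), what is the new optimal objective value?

Check each constraint at x*: collating 113/138 (slack 25); cutting 93/93 (tight); paper 232/255 (slack 23); ink 185/185 (tight).
By complementary slackness, y = 0 for the non-binding constraints.
From A_Bᵀ y = c: 1·y_cutting + 5·y_ink = 11; 3·y_cutting + 1·y_ink = 19.
→ y_cutting = 6 and y_ink = 1.
Δz = y_cutting·Δb = 6 × (1) = 6, so new z* = 743 + 6 = 749.

749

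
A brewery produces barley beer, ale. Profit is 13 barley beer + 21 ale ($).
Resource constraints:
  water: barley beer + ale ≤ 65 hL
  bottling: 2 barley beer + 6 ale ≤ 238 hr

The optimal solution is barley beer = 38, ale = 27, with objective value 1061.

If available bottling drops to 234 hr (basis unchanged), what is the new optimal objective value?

Both water and bottling are binding at x*.
The binding rows give the dual system: 1·y_water + 2·y_bottling = 13 and 1·y_water + 6·y_bottling = 21.
→ y_water = 9 and y_bottling = 2.
Δz = y_bottling·Δb = 2 × (-4) = -8, so new z* = 1061 − 8 = 1053.

1053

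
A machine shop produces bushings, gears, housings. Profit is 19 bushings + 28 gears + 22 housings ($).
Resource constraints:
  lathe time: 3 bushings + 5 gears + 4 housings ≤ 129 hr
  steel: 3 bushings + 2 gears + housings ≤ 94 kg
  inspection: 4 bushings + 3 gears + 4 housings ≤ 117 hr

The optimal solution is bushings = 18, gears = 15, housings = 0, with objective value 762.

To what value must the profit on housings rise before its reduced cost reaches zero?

Check each constraint at x*: lathe time 129/129 (tight); steel 84/94 (slack 10); inspection 117/117 (tight).
Since steel is not tight, its dual is 0.
Dual feasibility on the basic columns requires 3·y_lathe time + 4·y_inspection = 19, 5·y_lathe time + 3·y_inspection = 28.
Solving: y_lathe time = 5, y_inspection = 1.
housings enters the basis when its profit ≥ yᵀa₃ = 5·4 + 1·4 = 24.

24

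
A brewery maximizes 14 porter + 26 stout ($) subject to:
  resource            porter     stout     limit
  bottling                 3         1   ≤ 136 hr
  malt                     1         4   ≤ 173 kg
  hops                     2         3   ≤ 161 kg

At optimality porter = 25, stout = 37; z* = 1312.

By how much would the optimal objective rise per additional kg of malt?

2

Binding: malt and hops. Non-binding: bottling (24 unused).
By complementary slackness, y = 0 for the non-binding constraint.
The binding rows give the dual system: 1·y_malt + 2·y_hops = 14 and 4·y_malt + 3·y_hops = 26.
Solving: y_malt = 2, y_hops = 6.
Shadow price of malt = 2.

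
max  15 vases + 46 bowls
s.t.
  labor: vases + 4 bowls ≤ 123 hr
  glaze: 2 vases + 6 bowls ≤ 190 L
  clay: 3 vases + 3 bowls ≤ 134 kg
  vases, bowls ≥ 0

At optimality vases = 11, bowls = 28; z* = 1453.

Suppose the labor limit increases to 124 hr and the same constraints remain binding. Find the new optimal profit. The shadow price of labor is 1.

1454

Δb = 1, so new z* = 1453 + (1)·(1) = 1453 + 1 = 1454.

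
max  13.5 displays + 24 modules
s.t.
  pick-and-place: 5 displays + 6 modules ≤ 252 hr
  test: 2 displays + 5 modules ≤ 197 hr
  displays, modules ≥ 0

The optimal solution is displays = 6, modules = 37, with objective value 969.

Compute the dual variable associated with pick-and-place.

1.5

At the optimum: pick-and-place uses 252 of 252 (binding); test uses 197 of 197 (binding).
From A_Bᵀ y = c: 5·y_pick-and-place + 2·y_test = 13.5; 6·y_pick-and-place + 5·y_test = 24.
→ y_pick-and-place = 1.5 and y_test = 3.
Shadow price of pick-and-place = 1.5.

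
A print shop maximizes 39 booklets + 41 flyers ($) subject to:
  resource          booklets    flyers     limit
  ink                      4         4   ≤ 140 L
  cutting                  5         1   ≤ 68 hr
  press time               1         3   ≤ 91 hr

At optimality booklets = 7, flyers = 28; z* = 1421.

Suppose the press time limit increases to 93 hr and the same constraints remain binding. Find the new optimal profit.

1423

Binding: ink and press time. Non-binding: cutting (5 unused).
Since cutting is not tight, its dual is 0.
From A_Bᵀ y = c: 4·y_ink + 1·y_press time = 39; 4·y_ink + 3·y_press time = 41.
Solving: y_ink = 9.5, y_press time = 1.
Δz = y_press time·Δb = 1 × (2) = 2, so new z* = 1421 + 2 = 1423.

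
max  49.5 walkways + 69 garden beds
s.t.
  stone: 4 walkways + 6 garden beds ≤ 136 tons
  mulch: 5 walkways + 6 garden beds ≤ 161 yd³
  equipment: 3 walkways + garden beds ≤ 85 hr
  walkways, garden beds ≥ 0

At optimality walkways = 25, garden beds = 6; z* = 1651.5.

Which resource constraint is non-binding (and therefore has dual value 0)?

stone: 136/136 (binding)
mulch: 161/161 (binding)
equipment: 81/85 (slack 4)
By complementary slackness, a constraint with positive slack has shadow price 0 → equipment.

equipment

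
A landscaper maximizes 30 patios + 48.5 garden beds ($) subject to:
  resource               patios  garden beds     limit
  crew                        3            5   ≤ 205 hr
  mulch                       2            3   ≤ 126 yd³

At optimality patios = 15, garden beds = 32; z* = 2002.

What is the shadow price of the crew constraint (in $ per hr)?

At the optimum: crew uses 205 of 205 (binding); mulch uses 126 of 126 (binding).
Dual feasibility on the basic columns requires 3·y_crew + 2·y_mulch = 30, 5·y_crew + 3·y_mulch = 48.5.
→ y_crew = 7 and y_mulch = 4.5.
Shadow price of crew = 7.

7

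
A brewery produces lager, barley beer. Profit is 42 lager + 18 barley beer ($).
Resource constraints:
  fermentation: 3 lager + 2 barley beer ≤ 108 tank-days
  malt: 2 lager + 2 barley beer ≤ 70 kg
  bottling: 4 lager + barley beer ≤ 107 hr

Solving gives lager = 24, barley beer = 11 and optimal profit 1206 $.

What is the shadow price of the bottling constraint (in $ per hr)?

8

Check each constraint at x*: fermentation 94/108 (slack 14); malt 70/70 (tight); bottling 107/107 (tight).
Slack constraints have shadow price 0 (complementary slackness).
The binding rows give the dual system: 2·y_malt + 4·y_bottling = 42 and 2·y_malt + 1·y_bottling = 18.
This yields shadow prices y_malt = 5, y_bottling = 8.
Shadow price of bottling = 8.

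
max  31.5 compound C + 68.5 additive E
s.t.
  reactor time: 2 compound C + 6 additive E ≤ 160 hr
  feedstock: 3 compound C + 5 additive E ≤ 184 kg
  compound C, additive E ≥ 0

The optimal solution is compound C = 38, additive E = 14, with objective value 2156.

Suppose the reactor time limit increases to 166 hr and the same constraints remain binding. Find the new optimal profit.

At the optimum: reactor time uses 160 of 160 (binding); feedstock uses 184 of 184 (binding).
Dual feasibility on the basic columns requires 2·y_reactor time + 3·y_feedstock = 31.5, 6·y_reactor time + 5·y_feedstock = 68.5.
→ y_reactor time = 6 and y_feedstock = 6.5.
Δz = y_reactor time·Δb = 6 × (6) = 36, so new z* = 2156 + 36 = 2192.

2192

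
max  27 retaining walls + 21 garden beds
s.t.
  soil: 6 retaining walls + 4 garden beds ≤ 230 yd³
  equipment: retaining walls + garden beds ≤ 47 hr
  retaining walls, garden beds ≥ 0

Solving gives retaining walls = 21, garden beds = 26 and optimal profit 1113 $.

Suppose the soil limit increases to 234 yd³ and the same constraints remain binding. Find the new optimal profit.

1125

At the optimum: soil uses 230 of 230 (binding); equipment uses 47 of 47 (binding).
Dual feasibility on the basic columns requires 6·y_soil + 1·y_equipment = 27, 4·y_soil + 1·y_equipment = 21.
This yields shadow prices y_soil = 3, y_equipment = 9.
Δz = y_soil·Δb = 3 × (4) = 12, so new z* = 1113 + 12 = 1125.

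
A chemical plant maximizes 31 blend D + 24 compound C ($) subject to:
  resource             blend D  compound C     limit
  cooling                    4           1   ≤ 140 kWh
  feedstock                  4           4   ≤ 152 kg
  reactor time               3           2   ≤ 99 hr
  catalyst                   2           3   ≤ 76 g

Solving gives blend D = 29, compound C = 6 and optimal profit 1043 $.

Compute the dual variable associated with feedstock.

0

At the optimum: cooling uses 122 of 140 (slack = 18); feedstock uses 140 of 152 (slack = 12); reactor time uses 99 of 99 (binding); catalyst uses 76 of 76 (binding).
By complementary slackness, y = 0 for the non-binding constraints.
The binding rows give the dual system: 3·y_reactor time + 2·y_catalyst = 31 and 2·y_reactor time + 3·y_catalyst = 24.
This yields shadow prices y_reactor time = 9, y_catalyst = 2.
Shadow price of feedstock = 0.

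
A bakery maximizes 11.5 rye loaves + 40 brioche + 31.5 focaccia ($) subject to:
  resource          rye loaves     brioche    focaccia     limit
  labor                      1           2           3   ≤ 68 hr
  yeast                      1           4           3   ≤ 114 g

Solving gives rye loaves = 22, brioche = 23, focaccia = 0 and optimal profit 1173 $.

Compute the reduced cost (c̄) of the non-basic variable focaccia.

-3

Both labor and yeast are binding at x*.
Dual feasibility on the basic columns requires 1·y_labor + 1·y_yeast = 11.5, 2·y_labor + 4·y_yeast = 40.
→ y_labor = 3 and y_yeast = 8.5.
Reduced cost of focaccia: c₃ − yᵀa₃ = 31.5 − (3·3 + 8.5·3) = 31.5 − 34.5 = -3.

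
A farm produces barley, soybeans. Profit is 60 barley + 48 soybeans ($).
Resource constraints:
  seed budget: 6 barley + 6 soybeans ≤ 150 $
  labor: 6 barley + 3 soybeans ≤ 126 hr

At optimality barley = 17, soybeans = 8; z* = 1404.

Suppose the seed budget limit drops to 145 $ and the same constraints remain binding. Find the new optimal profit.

1374

At the optimum: seed budget uses 150 of 150 (binding); labor uses 126 of 126 (binding).
Dual feasibility on the basic columns requires 6·y_seed budget + 6·y_labor = 60, 6·y_seed budget + 3·y_labor = 48.
→ y_seed budget = 6 and y_labor = 4.
Δz = y_seed budget·Δb = 6 × (-5) = -30, so new z* = 1404 − 30 = 1374.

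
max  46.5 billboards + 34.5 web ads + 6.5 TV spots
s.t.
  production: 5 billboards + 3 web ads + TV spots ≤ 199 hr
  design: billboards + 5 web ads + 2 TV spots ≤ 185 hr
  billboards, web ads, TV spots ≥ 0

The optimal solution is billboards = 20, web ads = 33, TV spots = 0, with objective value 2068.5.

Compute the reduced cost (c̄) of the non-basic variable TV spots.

Both production and design are binding at x*.
From A_Bᵀ y = c: 5·y_production + 1·y_design = 46.5; 3·y_production + 5·y_design = 34.5.
→ y_production = 9 and y_design = 1.5.
Reduced cost of TV spots: c₃ − yᵀa₃ = 6.5 − (9·1 + 1.5·2) = 6.5 − 12 = -5.5.

-5.5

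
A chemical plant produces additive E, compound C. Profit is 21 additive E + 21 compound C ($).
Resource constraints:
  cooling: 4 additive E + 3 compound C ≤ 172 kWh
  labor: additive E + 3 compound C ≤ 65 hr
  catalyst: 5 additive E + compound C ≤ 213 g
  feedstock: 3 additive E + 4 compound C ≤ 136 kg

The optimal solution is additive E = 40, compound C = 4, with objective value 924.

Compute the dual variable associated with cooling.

Check each constraint at x*: cooling 172/172 (tight); labor 52/65 (slack 13); catalyst 204/213 (slack 9); feedstock 136/136 (tight).
Slack constraints have shadow price 0 (complementary slackness).
Dual feasibility on the basic columns requires 4·y_cooling + 3·y_feedstock = 21, 3·y_cooling + 4·y_feedstock = 21.
→ y_cooling = 3 and y_feedstock = 3.
Shadow price of cooling = 3.

3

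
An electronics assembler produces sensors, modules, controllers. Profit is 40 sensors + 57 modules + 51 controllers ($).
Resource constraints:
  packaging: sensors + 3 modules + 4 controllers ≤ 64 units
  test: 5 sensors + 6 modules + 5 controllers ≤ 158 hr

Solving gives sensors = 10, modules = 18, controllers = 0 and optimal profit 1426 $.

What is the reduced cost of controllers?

Check each constraint at x*: packaging 64/64 (tight); test 158/158 (tight).
The binding rows give the dual system: 1·y_packaging + 5·y_test = 40 and 3·y_packaging + 6·y_test = 57.
This yields shadow prices y_packaging = 5, y_test = 7.
Reduced cost of controllers: c₃ − yᵀa₃ = 51 − (5·4 + 7·5) = 51 − 55 = -4.

-4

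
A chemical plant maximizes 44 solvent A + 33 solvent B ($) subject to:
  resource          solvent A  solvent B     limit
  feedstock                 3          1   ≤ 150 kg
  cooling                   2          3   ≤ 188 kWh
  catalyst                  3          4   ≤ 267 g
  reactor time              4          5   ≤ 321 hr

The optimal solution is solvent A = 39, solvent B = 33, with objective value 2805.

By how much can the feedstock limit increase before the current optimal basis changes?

90.75

Binding constraints: feedstock, reactor time. The basis is B = [[3,1],[4,5]] with det 11.
Per unit increase in feedstock, x* moves by d = (0.4545, -0.3636).
The basis stays optimal until solvent B reaches 0; allowable increase = 90.75 kg.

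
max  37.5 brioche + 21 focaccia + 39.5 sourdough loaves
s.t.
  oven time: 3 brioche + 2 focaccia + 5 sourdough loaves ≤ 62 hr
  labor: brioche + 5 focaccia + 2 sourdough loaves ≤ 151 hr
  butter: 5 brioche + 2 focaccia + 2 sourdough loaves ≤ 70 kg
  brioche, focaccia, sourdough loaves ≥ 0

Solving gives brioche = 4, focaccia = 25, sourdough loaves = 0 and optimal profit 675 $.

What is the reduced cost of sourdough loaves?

Binding: oven time and butter. Non-binding: labor (22 unused).
Since labor is not tight, its dual is 0.
The binding rows give the dual system: 3·y_oven time + 5·y_butter = 37.5 and 2·y_oven time + 2·y_butter = 21.
Solving: y_oven time = 7.5, y_butter = 3.
Reduced cost of sourdough loaves: c₃ − yᵀa₃ = 39.5 − (7.5·5 + 3·2) = 39.5 − 43.5 = -4.

-4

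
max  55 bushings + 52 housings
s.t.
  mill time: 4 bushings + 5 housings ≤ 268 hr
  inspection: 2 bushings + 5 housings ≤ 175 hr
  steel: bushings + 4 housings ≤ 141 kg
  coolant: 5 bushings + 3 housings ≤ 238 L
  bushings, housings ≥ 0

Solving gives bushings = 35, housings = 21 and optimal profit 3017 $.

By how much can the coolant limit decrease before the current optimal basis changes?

Binding constraints: inspection, coolant. The basis is B = [[2,5],[5,3]] with det -19.
Per unit decrease in coolant, x* moves by d = (-0.2632, 0.1053).
The basis stays optimal until bushings reaches 0; allowable decrease = 133 L.

133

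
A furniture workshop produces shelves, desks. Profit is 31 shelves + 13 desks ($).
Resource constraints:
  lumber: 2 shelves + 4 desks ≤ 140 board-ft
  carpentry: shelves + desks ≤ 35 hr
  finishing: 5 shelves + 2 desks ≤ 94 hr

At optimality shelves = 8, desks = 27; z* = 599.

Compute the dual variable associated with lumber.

Check each constraint at x*: lumber 124/140 (slack 16); carpentry 35/35 (tight); finishing 94/94 (tight).
Slack constraints have shadow price 0 (complementary slackness).
The binding rows give the dual system: 1·y_carpentry + 5·y_finishing = 31 and 1·y_carpentry + 2·y_finishing = 13.
This yields shadow prices y_carpentry = 1, y_finishing = 6.
Shadow price of lumber = 0.

0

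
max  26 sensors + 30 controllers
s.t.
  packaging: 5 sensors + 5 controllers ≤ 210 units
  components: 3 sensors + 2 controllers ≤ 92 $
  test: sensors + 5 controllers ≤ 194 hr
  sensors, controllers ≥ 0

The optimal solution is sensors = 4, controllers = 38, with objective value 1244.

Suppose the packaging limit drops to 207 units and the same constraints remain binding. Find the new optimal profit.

1229

At the optimum: packaging uses 210 of 210 (binding); components uses 88 of 92 (slack = 4); test uses 194 of 194 (binding).
Slack constraints have shadow price 0 (complementary slackness).
From A_Bᵀ y = c: 5·y_packaging + 1·y_test = 26; 5·y_packaging + 5·y_test = 30.
Solving: y_packaging = 5, y_test = 1.
Δz = y_packaging·Δb = 5 × (-3) = -15, so new z* = 1244 − 15 = 1229.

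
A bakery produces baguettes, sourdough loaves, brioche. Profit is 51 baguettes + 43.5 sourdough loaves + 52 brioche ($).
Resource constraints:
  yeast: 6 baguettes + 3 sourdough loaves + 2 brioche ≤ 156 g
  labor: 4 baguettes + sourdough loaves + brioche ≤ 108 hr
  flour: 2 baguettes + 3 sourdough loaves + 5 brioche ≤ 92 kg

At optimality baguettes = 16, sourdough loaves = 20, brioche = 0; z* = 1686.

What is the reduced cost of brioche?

-4

At the optimum: yeast uses 156 of 156 (binding); labor uses 84 of 108 (slack = 24); flour uses 92 of 92 (binding).
Slack constraints have shadow price 0 (complementary slackness).
Dual feasibility on the basic columns requires 6·y_yeast + 2·y_flour = 51, 3·y_yeast + 3·y_flour = 43.5.
Solving: y_yeast = 5.5, y_flour = 9.
Reduced cost of brioche: c₃ − yᵀa₃ = 52 − (5.5·2 + 9·5) = 52 − 56 = -4.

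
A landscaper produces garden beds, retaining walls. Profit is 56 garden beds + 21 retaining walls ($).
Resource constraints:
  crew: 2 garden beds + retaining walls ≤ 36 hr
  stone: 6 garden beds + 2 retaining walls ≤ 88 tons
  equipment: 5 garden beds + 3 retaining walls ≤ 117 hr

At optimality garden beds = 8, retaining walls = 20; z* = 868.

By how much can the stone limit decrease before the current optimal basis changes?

Binding constraints: crew, stone. The basis is B = [[2,1],[6,2]] with det -2.
Per unit decrease in stone, x* moves by d = (-0.5, 1).
The basis stays optimal until garden beds reaches 0; allowable decrease = 16 tons.

16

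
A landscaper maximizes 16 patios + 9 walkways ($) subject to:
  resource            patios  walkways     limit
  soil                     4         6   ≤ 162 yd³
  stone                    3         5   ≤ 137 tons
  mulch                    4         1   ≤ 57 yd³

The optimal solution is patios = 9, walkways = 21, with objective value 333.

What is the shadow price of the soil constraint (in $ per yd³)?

Check each constraint at x*: soil 162/162 (tight); stone 132/137 (slack 5); mulch 57/57 (tight).
Since stone is not tight, its dual is 0.
From A_Bᵀ y = c: 4·y_soil + 4·y_mulch = 16; 6·y_soil + 1·y_mulch = 9.
This yields shadow prices y_soil = 1, y_mulch = 3.
Shadow price of soil = 1.

1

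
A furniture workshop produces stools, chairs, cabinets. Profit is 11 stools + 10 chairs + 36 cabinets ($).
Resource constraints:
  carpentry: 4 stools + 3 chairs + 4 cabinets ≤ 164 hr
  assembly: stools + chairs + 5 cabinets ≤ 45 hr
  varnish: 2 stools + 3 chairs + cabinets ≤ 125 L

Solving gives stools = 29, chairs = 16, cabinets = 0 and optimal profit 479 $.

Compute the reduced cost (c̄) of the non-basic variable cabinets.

-3

Binding: carpentry and assembly. Non-binding: varnish (19 unused).
Since varnish is not tight, its dual is 0.
The binding rows give the dual system: 4·y_carpentry + 1·y_assembly = 11 and 3·y_carpentry + 1·y_assembly = 10.
This yields shadow prices y_carpentry = 1, y_assembly = 7.
Reduced cost of cabinets: c₃ − yᵀa₃ = 36 − (1·4 + 7·5) = 36 − 39 = -3.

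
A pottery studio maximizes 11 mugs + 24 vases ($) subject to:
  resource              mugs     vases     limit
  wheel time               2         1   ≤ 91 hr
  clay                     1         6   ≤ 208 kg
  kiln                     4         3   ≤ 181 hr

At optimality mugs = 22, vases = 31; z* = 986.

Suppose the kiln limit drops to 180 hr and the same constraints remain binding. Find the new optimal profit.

984

Check each constraint at x*: wheel time 75/91 (slack 16); clay 208/208 (tight); kiln 181/181 (tight).
Since wheel time is not tight, its dual is 0.
The binding rows give the dual system: 1·y_clay + 4·y_kiln = 11 and 6·y_clay + 3·y_kiln = 24.
→ y_clay = 3 and y_kiln = 2.
Δz = y_kiln·Δb = 2 × (-1) = -2, so new z* = 986 − 2 = 984.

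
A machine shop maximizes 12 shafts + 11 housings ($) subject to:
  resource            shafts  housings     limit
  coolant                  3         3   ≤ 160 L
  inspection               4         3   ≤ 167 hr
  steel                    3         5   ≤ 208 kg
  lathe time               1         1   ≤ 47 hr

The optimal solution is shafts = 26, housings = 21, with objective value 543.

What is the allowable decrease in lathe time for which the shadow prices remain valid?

Binding constraints: inspection, lathe time. The basis is B = [[4,3],[1,1]] with det 1.
Per unit decrease in lathe time, x* moves by d = (3, -4).
The basis stays optimal until housings reaches 0; allowable decrease = 5.25 hr.

5.25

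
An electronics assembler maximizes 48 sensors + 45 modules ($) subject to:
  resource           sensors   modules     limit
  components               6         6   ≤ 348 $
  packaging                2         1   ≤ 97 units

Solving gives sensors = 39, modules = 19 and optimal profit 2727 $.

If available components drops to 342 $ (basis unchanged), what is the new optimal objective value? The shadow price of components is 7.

2685

Δb = -6, so new z* = 2727 + (7)·(-6) = 2727 − 42 = 2685.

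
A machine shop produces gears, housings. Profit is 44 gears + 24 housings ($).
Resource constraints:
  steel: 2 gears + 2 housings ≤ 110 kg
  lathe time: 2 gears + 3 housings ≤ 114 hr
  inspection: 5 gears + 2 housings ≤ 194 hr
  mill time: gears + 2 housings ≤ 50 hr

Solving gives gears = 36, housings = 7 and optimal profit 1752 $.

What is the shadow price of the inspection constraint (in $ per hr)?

8

Check each constraint at x*: steel 86/110 (slack 24); lathe time 93/114 (slack 21); inspection 194/194 (tight); mill time 50/50 (tight).
By complementary slackness, y = 0 for the non-binding constraints.
Dual feasibility on the basic columns requires 5·y_inspection + 1·y_mill time = 44, 2·y_inspection + 2·y_mill time = 24.
→ y_inspection = 8 and y_mill time = 4.
Shadow price of inspection = 8.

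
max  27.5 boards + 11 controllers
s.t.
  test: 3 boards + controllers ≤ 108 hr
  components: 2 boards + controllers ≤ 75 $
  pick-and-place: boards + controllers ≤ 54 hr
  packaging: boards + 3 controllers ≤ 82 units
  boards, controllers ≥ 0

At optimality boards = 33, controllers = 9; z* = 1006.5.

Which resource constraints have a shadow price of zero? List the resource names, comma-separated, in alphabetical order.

packaging, pick-and-place

test: 108/108 (binding)
components: 75/75 (binding)
pick-and-place: 42/54 (slack 12)
packaging: 60/82 (slack 22)
By complementary slackness, a constraint with positive slack has shadow price 0 → packaging, pick-and-place.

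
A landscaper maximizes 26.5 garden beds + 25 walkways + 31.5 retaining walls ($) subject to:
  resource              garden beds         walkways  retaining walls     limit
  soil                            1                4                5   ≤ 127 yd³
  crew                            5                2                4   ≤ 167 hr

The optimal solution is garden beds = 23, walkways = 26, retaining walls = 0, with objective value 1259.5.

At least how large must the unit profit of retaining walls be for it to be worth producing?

38

Both soil and crew are binding at x*.
From A_Bᵀ y = c: 1·y_soil + 5·y_crew = 26.5; 4·y_soil + 2·y_crew = 25.
This yields shadow prices y_soil = 4, y_crew = 4.5.
retaining walls enters the basis when its profit ≥ yᵀa₃ = 4·5 + 4.5·4 = 38.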